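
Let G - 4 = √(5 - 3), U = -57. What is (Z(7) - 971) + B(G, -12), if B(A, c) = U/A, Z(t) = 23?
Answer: -6750/7 + 57*√2/14 ≈ -958.53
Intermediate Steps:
G = 4 + √2 (G = 4 + √(5 - 3) = 4 + √2 ≈ 5.4142)
B(A, c) = -57/A
(Z(7) - 971) + B(G, -12) = (23 - 971) - 57/(4 + √2) = -948 - 57/(4 + √2)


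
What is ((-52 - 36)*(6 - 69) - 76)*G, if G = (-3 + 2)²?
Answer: 5468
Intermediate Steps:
G = 1 (G = (-1)² = 1)
((-52 - 36)*(6 - 69) - 76)*G = ((-52 - 36)*(6 - 69) - 76)*1 = (-88*(-63) - 76)*1 = (5544 - 76)*1 = 5468*1 = 5468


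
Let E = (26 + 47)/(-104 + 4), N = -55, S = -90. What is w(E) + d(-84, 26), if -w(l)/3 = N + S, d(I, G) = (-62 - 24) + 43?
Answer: 392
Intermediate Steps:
E = -73/100 (E = 73/(-100) = 73*(-1/100) = -73/100 ≈ -0.73000)
d(I, G) = -43 (d(I, G) = -86 + 43 = -43)
w(l) = 435 (w(l) = -3*(-55 - 90) = -3*(-145) = 435)
w(E) + d(-84, 26) = 435 - 43 = 392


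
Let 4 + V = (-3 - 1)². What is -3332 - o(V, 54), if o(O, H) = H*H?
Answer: -6248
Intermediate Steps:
V = 12 (V = -4 + (-3 - 1)² = -4 + (-4)² = -4 + 16 = 12)
o(O, H) = H²
-3332 - o(V, 54) = -3332 - 1*54² = -3332 - 1*2916 = -3332 - 2916 = -6248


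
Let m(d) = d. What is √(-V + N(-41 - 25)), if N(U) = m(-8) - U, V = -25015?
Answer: √25073 ≈ 158.34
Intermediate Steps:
N(U) = -8 - U
√(-V + N(-41 - 25)) = √(-1*(-25015) + (-8 - (-41 - 25))) = √(25015 + (-8 - 1*(-66))) = √(25015 + (-8 + 66)) = √(25015 + 58) = √25073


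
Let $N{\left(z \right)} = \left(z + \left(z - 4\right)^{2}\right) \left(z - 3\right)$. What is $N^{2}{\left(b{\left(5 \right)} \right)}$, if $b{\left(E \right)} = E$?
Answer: $144$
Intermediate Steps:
$N{\left(z \right)} = \left(-3 + z\right) \left(z + \left(-4 + z\right)^{2}\right)$ ($N{\left(z \right)} = \left(z + \left(-4 + z\right)^{2}\right) \left(z - 3\right) = \left(z + \left(-4 + z\right)^{2}\right) \left(-3 + z\right) = \left(-3 + z\right) \left(z + \left(-4 + z\right)^{2}\right)$)
$N^{2}{\left(b{\left(5 \right)} \right)} = \left(-48 + 5^{3} - 10 \cdot 5^{2} + 37 \cdot 5\right)^{2} = \left(-48 + 125 - 250 + 185\right)^{2} = 12^{2} = 144$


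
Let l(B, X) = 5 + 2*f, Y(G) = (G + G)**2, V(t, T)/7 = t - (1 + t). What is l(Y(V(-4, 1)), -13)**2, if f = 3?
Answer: 121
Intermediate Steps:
V(t, T) = -7 (V(t, T) = 7*(t - (1 + t)) = 7*(t + (-1 - t)) = 7*(-1) = -7)
Y(G) = 4*G**2 (Y(G) = (2*G)**2 = 4*G**2)
l(B, X) = 11 (l(B, X) = 5 + 2*3 = 5 + 6 = 11)
l(Y(V(-4, 1)), -13)**2 = 11**2 = 121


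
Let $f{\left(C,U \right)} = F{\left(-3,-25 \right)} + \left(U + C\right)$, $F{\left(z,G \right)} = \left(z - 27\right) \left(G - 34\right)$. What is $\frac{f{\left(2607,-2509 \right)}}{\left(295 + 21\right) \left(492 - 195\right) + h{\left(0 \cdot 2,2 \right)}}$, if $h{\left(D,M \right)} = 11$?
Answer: $\frac{1868}{93863} \approx 0.019901$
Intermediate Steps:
$F{\left(z,G \right)} = \left(-34 + G\right) \left(-27 + z\right)$ ($F{\left(z,G \right)} = \left(-27 + z\right) \left(-34 + G\right) = \left(-34 + G\right) \left(-27 + z\right)$)
$f{\left(C,U \right)} = 1770 + C + U$ ($f{\left(C,U \right)} = \left(918 - -102 - -675 - -75\right) + \left(U + C\right) = \left(918 + 102 + 675 + 75\right) + \left(C + U\right) = 1770 + \left(C + U\right) = 1770 + C + U$)
$\frac{f{\left(2607,-2509 \right)}}{\left(295 + 21\right) \left(492 - 195\right) + h{\left(0 \cdot 2,2 \right)}} = \frac{1770 + 2607 - 2509}{\left(295 + 21\right) \left(492 - 195\right) + 11} = \frac{1868}{316 \left(492 - 195\right) + 11} = \frac{1868}{316 \cdot 297 + 11} = \frac{1868}{93852 + 11} = \frac{1868}{93863}$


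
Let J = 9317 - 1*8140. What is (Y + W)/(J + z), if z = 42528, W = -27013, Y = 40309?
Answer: 13296/43705 ≈ 0.30422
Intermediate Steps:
J = 1177 (J = 9317 - 8140 = 1177)
(Y + W)/(J + z) = (40309 - 27013)/(1177 + 42528) = 13296/43705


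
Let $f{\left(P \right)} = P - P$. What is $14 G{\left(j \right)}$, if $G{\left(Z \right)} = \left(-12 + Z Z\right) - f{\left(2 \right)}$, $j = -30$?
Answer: $12432$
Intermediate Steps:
$f{\left(P \right)} = 0$
$G{\left(Z \right)} = -12 + Z^{2}$ ($G{\left(Z \right)} = \left(-12 + Z Z\right) - 0 = \left(-12 + Z^{2}\right) + 0 = -12 + Z^{2}$)
$14 G{\left(j \right)} = 14 \left(-12 + \left(-30\right)^{2}\right) = 14 \left(-12 + 900\right) = 14 \cdot 888 = 12432$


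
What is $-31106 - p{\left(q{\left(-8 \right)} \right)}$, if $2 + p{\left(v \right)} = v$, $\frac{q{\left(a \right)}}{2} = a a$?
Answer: $-31232$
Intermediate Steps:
$q{\left(a \right)} = 2 a^{2}$ ($q{\left(a \right)} = 2 a a = 2 a^{2}$)
$p{\left(v \right)} = -2 + v$
$-31106 - p{\left(q{\left(-8 \right)} \right)} = -31106 - \left(-2 + 2 \left(-8\right)^{2}\right) = -31106 - \left(-2 + 2 \cdot 64\right) = -31106 - \left(-2 + 128\right) = -31106 - 126 = -31232$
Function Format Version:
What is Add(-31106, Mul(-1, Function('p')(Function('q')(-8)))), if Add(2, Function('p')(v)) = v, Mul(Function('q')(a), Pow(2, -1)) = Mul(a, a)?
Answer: -31232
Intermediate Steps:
Function('q')(a) = Mul(2, Pow(a, 2)) (Function('q')(a) = Mul(2, Mul(a, a)) = Mul(2, Pow(a, 2)))
Function('p')(v) = Add(-2, v)
Add(-31106, Mul(-1, Function('p')(Function('q')(-8)))) = Add(-31106, Mul(-1, Add(-2, Mul(2, Pow(-8, 2))))) = Add(-31106, Mul(-1, Add(-2, Mul(2, 64)))) = Add(-31106, Mul(-1, Add(-2, 128))) = Add(-31106, Mul(-1, 126)) = Add(-31106, -126) = -31232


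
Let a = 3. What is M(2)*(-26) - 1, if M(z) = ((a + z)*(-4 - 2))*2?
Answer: 1559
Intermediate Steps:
M(z) = -36 - 12*z (M(z) = ((3 + z)*(-4 - 2))*2 = ((3 + z)*(-6))*2 = (-18 - 6*z)*2 = -36 - 12*z)
M(2)*(-26) - 1 = (-36 - 12*2)*(-26) - 1 = (-36 - 24)*(-26) - 1 = -60*(-26) - 1 = 1560 - 1 = 1559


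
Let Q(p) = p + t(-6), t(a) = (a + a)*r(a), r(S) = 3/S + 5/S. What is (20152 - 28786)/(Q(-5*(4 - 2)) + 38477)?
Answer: -8634/38483 ≈ -0.22436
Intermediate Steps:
r(S) = 8/S
t(a) = 16 (t(a) = (a + a)*(8/a) = (2*a)*(8/a) = 16)
Q(p) = 16 + p (Q(p) = p + 16 = 16 + p)
(20152 - 28786)/(Q(-5*(4 - 2)) + 38477) = (20152 - 28786)/((16 - 5*(4 - 2)) + 38477) = -8634/((16 - 5*2) + 38477) = -8634/((16 - 10) + 38477) = -8634/(6 + 38477) = -8634/38483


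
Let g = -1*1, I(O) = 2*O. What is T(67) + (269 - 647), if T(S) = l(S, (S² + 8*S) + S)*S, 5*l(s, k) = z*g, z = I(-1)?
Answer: -1756/5 ≈ -351.20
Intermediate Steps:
g = -1
z = -2 (z = 2*(-1) = -2)
l(s, k) = ⅖ (l(s, k) = (-2*(-1))/5 = (⅕)*2 = ⅖)
T(S) = 2*S/5
T(67) + (269 - 647) = (⅖)*67 + (269 - 647) = 134/5 - 378 = -1756/5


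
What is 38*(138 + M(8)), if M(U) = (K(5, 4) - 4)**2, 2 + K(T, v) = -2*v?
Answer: 12692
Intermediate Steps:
K(T, v) = -2 - 2*v
M(U) = 196 (M(U) = ((-2 - 2*4) - 4)**2 = ((-2 - 8) - 4)**2 = (-10 - 4)**2 = (-14)**2 = 196)
38*(138 + M(8)) = 38*(138 + 196) = 38*334 = 12692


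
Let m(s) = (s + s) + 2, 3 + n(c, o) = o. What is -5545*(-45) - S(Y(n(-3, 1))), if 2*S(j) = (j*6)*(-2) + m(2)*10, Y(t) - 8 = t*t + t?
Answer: 249555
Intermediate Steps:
n(c, o) = -3 + o
Y(t) = 8 + t + t² (Y(t) = 8 + (t*t + t) = 8 + (t² + t) = 8 + (t + t²) = 8 + t + t²)
m(s) = 2 + 2*s (m(s) = 2*s + 2 = 2 + 2*s)
S(j) = 30 - 6*j (S(j) = ((j*6)*(-2) + (2 + 2*2)*10)/2 = ((6*j)*(-2) + (2 + 4)*10)/2 = (-12*j + 6*10)/2 = (-12*j + 60)/2 = (60 - 12*j)/2 = 30 - 6*j)
-5545*(-45) - S(Y(n(-3, 1))) = -5545*(-45) - (30 - 6*(8 + (-3 + 1) + (-3 + 1)²)) = 249525 - (30 - 6*(8 - 2 + (-2)²)) = 249525 - (30 - 6*(8 - 2 + 4)) = 249525 - (30 - 6*10) = 249525 - (30 - 60) = 249525 - 1*(-30) = 249525 + 30 = 249555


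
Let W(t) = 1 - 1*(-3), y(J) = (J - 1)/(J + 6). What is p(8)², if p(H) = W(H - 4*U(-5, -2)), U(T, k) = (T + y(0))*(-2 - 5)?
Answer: 16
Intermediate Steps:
y(J) = (-1 + J)/(6 + J)
U(T, k) = 7/6 - 7*T (U(T, k) = (T + (-1 + 0)/(6 + 0))*(-2 - 5) = (T - 1/6)*(-7) = (T + (⅙)*(-1))*(-7) = (T - ⅙)*(-7) = (-⅙ + T)*(-7) = 7/6 - 7*T)
W(t) = 4 (W(t) = 1 + 3 = 4)
p(H) = 4
p(8)² = 4² = 16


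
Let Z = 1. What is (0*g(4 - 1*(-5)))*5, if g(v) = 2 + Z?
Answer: 0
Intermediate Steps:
g(v) = 3 (g(v) = 2 + 1 = 3)
(0*g(4 - 1*(-5)))*5 = (0*3)*5 = 0*5 = 0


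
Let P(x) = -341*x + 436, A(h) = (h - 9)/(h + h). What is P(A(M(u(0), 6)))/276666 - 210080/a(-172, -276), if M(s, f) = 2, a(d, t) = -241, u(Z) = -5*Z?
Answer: 77496322897/88902008 ≈ 871.71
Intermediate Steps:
A(h) = (-9 + h)/(2*h) (A(h) = (-9 + h)/((2*h)) = (-9 + h)*(1/(2*h)) = (-9 + h)/(2*h))
P(x) = 436 - 341*x
P(A(M(u(0), 6)))/276666 - 210080/a(-172, -276) = (436 - 341*(-9 + 2)/(2*2))/276666 - 210080/(-241) = (436 - 341*(-7)/(2*2))*(1/276666) - 210080*(-1/241) = (436 - 341*(-7/4))*(1/276666) + 210080/241 = (436 + 2387/4)*(1/276666) + 210080/241 = (4131/4)*(1/276666) + 210080/241 = 1377/368888 + 210080/241 = 77496322897/88902008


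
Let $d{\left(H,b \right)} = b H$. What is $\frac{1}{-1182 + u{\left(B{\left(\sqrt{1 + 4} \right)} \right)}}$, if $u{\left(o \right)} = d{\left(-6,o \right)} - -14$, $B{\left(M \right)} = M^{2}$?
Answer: $- \frac{1}{1198} \approx -0.00083472$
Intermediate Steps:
$d{\left(H,b \right)} = H b$
$u{\left(o \right)} = 14 - 6 o$ ($u{\left(o \right)} = - 6 o - -14 = - 6 o + 14 = 14 - 6 o$)
$\frac{1}{-1182 + u{\left(B{\left(\sqrt{1 + 4} \right)} \right)}} = \frac{1}{-1182 + \left(14 - 6 \left(\sqrt{1 + 4}\right)^{2}\right)} = \frac{1}{-1182 + \left(14 - 6 \left(\sqrt{5}\right)^{2}\right)} = \frac{1}{-1182 + \left(14 - 30\right)} = \frac{1}{-1182 - 16} = \frac{1}{-1198} = - \frac{1}{1198}$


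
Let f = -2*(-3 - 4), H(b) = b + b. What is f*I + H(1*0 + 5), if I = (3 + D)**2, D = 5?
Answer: 906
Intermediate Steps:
H(b) = 2*b
f = 14 (f = -2*(-7) = 14)
I = 64 (I = (3 + 5)**2 = 8**2 = 64)
f*I + H(1*0 + 5) = 14*64 + 2*(1*0 + 5) = 896 + 2*(0 + 5) = 896 + 2*5 = 896 + 10 = 906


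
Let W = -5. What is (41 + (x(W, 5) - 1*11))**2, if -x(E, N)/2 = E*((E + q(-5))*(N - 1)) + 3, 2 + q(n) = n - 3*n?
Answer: 20736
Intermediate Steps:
q(n) = -2 - 2*n (q(n) = -2 + (n - 3*n) = -2 - 2*n)
x(E, N) = -6 - 2*E*(-1 + N)*(8 + E) (x(E, N) = -2*(E*((E + (-2 - 2*(-5)))*(N - 1)) + 3) = -2*(E*((E + (-2 + 10))*(-1 + N)) + 3) = -2*(E*((E + 8)*(-1 + N)) + 3) = -2*(E*((8 + E)*(-1 + N)) + 3) = -2*(E*((-1 + N)*(8 + E)) + 3) = -2*(E*(-1 + N)*(8 + E) + 3) = -2*(3 + E*(-1 + N)*(8 + E)) = -6 - 2*E*(-1 + N)*(8 + E))
(41 + (x(W, 5) - 1*11))**2 = (41 + ((-6 + 2*(-5)**2 + 16*(-5) - 16*(-5)*5 - 2*5*(-5)**2) - 1*11))**2 = (41 + ((-6 + 2*25 - 80 + 400 - 2*5*25) - 11))**2 = (41 + ((-6 + 50 - 80 + 400 - 250) - 11))**2 = (41 + (114 - 11))**2 = (41 + 103)**2 = 144**2 = 20736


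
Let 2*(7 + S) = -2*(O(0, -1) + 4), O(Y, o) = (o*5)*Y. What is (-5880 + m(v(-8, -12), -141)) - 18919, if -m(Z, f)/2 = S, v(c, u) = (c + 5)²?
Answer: -24777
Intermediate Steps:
v(c, u) = (5 + c)²
O(Y, o) = 5*Y*o (O(Y, o) = (5*o)*Y = 5*Y*o)
S = -11 (S = -7 + (-2*(5*0*(-1) + 4))/2 = -7 + (-2*(0 + 4))/2 = -7 + (-2*4)/2 = -7 + (½)*(-8) = -7 - 4 = -11)
m(Z, f) = 22 (m(Z, f) = -2*(-11) = 22)
(-5880 + m(v(-8, -12), -141)) - 18919 = (-5880 + 22) - 18919 = -5858 - 18919 = -24777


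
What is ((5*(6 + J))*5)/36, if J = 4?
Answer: 125/18 ≈ 6.9444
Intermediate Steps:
((5*(6 + J))*5)/36 = ((5*(6 + 4))*5)/36 = ((5*10)*5)*(1/36) = (50*5)*(1/36) = 250*(1/36) = 125/18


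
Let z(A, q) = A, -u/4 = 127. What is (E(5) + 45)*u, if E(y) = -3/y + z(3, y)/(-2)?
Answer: -108966/5 ≈ -21793.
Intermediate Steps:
u = -508 (u = -4*127 = -508)
E(y) = -3/2 - 3/y (E(y) = -3/y + 3/(-2) = -3/y + 3*(-½) = -3/y - 3/2 = -3/2 - 3/y)
(E(5) + 45)*u = ((-3/2 - 3/5) + 45)*(-508) = ((-3/2 - 3*⅕) + 45)*(-508) = ((-3/2 - ⅗) + 45)*(-508) = (-21/10 + 45)*(-508) = (429/10)*(-508) = -108966/5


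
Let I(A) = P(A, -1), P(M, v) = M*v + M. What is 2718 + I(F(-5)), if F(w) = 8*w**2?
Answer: 2718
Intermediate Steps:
P(M, v) = M + M*v
I(A) = 0 (I(A) = A*(1 - 1) = A*0 = 0)
2718 + I(F(-5)) = 2718 + 0 = 2718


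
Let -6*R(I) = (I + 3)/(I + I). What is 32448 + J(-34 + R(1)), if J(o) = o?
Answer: 97241/3 ≈ 32414.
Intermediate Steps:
R(I) = -(3 + I)/(12*I) (R(I) = -(I + 3)/(6*(I + I)) = -(3 + I)/(6*(2*I)) = -(3 + I)*1/(2*I)/6 = -(3 + I)/(12*I))
32448 + J(-34 + R(1)) = 32448 + (-34 + (1/12)*(-3 - 1*1)/1) = 32448 + (-34 + (1/12)*1*(-3 - 1)) = 32448 + (-34 + (1/12)*1*(-4)) = 32448 + (-34 - 1/3) = 32448 - 103/3 = 97241/3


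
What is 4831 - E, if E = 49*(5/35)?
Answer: 4824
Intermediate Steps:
E = 7 (E = 49*(5*(1/35)) = 49*(⅐) = 7)
4831 - E = 4831 - 1*7 = 4831 - 7 = 4824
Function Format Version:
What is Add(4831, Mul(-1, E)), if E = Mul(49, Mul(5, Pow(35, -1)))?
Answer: 4824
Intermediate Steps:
E = 7 (E = Mul(49, Mul(5, Rational(1, 35))) = Mul(49, Rational(1, 7)) = 7)
Add(4831, Mul(-1, E)) = Add(4831, Mul(-1, 7)) = Add(4831, -7) = 4824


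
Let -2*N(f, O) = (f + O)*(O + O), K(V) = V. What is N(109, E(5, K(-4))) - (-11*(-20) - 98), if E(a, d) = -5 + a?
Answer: -122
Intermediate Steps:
N(f, O) = -O*(O + f) (N(f, O) = -(f + O)*(O + O)/2 = -(O + f)*2*O/2 = -O*(O + f))
N(109, E(5, K(-4))) - (-11*(-20) - 98) = -(-5 + 5)*((-5 + 5) + 109) - (-11*(-20) - 98) = -1*0*(0 + 109) - (220 - 98) = -1*0*109 - 1*122 = 0 - 122 = -122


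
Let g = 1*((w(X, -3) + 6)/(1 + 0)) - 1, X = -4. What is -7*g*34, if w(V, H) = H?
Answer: -476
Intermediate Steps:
g = 2 (g = 1*((-3 + 6)/(1 + 0)) - 1 = 1*(3/1) - 1 = 1*(3*1) - 1 = 1*3 - 1 = 3 - 1 = 2)
-7*g*34 = -7*2*34 = -14*34 = -476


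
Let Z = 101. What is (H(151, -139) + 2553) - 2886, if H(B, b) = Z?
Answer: -232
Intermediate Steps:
H(B, b) = 101
(H(151, -139) + 2553) - 2886 = (101 + 2553) - 2886 = 2654 - 2886 = -232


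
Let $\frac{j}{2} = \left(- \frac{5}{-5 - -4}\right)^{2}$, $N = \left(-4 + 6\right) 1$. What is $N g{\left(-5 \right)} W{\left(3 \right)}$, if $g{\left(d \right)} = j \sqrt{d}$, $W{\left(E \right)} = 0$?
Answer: $0$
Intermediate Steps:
$N = 2$ ($N = 2 \cdot 1 = 2$)
$j = 50$ ($j = 2 \left(- \frac{5}{-5 - -4}\right)^{2} = 2 \left(- \frac{5}{-5 + 4}\right)^{2} = 2 \left(- \frac{5}{-1}\right)^{2} = 2 \left(\left(-5\right) \left(-1\right)\right)^{2} = 2 \cdot 5^{2} = 2 \cdot 25 = 50$)
$g{\left(d \right)} = 50 \sqrt{d}$
$N g{\left(-5 \right)} W{\left(3 \right)} = 2 \cdot 50 \sqrt{-5} \cdot 0 = 2 \cdot 50 i \sqrt{5} \cdot 0 = 100 i \sqrt{5} \cdot 0 = 0$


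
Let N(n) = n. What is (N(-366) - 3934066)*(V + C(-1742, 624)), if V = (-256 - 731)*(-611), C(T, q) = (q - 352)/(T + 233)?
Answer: -3580383248598112/1509 ≈ -2.3727e+12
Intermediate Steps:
C(T, q) = (-352 + q)/(233 + T)
V = 603057 (V = -987*(-611) = 603057)
(N(-366) - 3934066)*(V + C(-1742, 624)) = (-366 - 3934066)*(603057 + (-352 + 624)/(233 - 1742)) = -3934432*(603057 + 272/(-1509)) = -3934432*(603057 - 1/1509*272) = -3934432*(603057 - 272/1509) = -3934432*910012741/1509 = -3580383248598112/1509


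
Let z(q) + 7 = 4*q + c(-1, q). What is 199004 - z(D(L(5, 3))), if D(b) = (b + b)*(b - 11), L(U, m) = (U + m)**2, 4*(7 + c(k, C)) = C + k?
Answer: 680745/4 ≈ 1.7019e+5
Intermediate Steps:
c(k, C) = -7 + C/4 + k/4 (c(k, C) = -7 + (C + k)/4 = -7 + (C/4 + k/4) = -7 + C/4 + k/4)
D(b) = 2*b*(-11 + b) (D(b) = (2*b)*(-11 + b) = 2*b*(-11 + b))
z(q) = -57/4 + 17*q/4 (z(q) = -7 + (4*q + (-7 + q/4 + (1/4)*(-1))) = -7 + (4*q + (-7 + q/4 - 1/4)) = -7 + (4*q + (-29/4 + q/4)) = -7 + (-29/4 + 17*q/4) = -57/4 + 17*q/4)
199004 - z(D(L(5, 3))) = 199004 - (-57/4 + 17*(2*(5 + 3)**2*(-11 + (5 + 3)**2))/4) = 199004 - (-57/4 + 17*(2*8**2*(-11 + 8**2))/4) = 199004 - (-57/4 + 17*(2*64*(-11 + 64))/4) = 199004 - (-57/4 + 17*(2*64*53)/4) = 199004 - (-57/4 + (17/4)*6784) = 199004 - (-57/4 + 28832) = 199004 - 1*115271/4 = 199004 - 115271/4 = 680745/4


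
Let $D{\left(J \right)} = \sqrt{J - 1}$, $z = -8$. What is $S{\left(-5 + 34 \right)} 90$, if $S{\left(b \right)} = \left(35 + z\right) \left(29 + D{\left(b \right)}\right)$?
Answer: $70470 + 4860 \sqrt{7} \approx 83328.0$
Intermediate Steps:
$D{\left(J \right)} = \sqrt{-1 + J}$
$S{\left(b \right)} = 783 + 27 \sqrt{-1 + b}$ ($S{\left(b \right)} = \left(35 - 8\right) \left(29 + \sqrt{-1 + b}\right) = 27 \left(29 + \sqrt{-1 + b}\right) = 783 + 27 \sqrt{-1 + b}$)
$S{\left(-5 + 34 \right)} 90 = \left(783 + 27 \sqrt{-1 + \left(-5 + 34\right)}\right) 90 = \left(783 + 27 \sqrt{-1 + 29}\right) 90 = \left(783 + 27 \sqrt{28}\right) 90 = \left(783 + 27 \cdot 2 \sqrt{7}\right) 90 = \left(783 + 54 \sqrt{7}\right) 90 = 70470 + 4860 \sqrt{7}$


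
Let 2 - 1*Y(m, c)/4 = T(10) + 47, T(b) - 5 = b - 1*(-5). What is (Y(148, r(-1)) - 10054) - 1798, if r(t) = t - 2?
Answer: -12112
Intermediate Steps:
T(b) = 10 + b (T(b) = 5 + (b - 1*(-5)) = 5 + (b + 5) = 5 + (5 + b) = 10 + b)
r(t) = -2 + t
Y(m, c) = -260 (Y(m, c) = 8 - 4*((10 + 10) + 47) = 8 - 4*(20 + 47) = 8 - 4*67 = 8 - 268 = -260)
(Y(148, r(-1)) - 10054) - 1798 = (-260 - 10054) - 1798 = -10314 - 1798 = -12112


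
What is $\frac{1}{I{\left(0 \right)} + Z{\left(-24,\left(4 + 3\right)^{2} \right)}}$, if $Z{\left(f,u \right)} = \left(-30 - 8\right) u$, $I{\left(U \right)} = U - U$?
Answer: $- \frac{1}{1862} \approx -0.00053706$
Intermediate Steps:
$I{\left(U \right)} = 0$
$Z{\left(f,u \right)} = - 38 u$ ($Z{\left(f,u \right)} = \left(-30 - 8\right) u = - 38 u$)
$\frac{1}{I{\left(0 \right)} + Z{\left(-24,\left(4 + 3\right)^{2} \right)}} = \frac{1}{0 - 38 \left(4 + 3\right)^{2}} = \frac{1}{0 - 38 \cdot 7^{2}} = \frac{1}{0 - 1862} = \frac{1}{-1862} = - \frac{1}{1862}$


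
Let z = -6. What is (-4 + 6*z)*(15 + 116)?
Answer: -5240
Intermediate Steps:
(-4 + 6*z)*(15 + 116) = (-4 + 6*(-6))*(15 + 116) = (-4 - 36)*131 = -40*131 = -5240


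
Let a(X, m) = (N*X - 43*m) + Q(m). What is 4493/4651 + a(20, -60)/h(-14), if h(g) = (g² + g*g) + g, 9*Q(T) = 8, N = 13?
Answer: 67100977/7911351 ≈ 8.4816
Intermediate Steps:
Q(T) = 8/9 (Q(T) = (⅑)*8 = 8/9)
a(X, m) = 8/9 - 43*m + 13*X (a(X, m) = (13*X - 43*m) + 8/9 = (-43*m + 13*X) + 8/9 = 8/9 - 43*m + 13*X)
h(g) = g + 2*g² (h(g) = (g² + g²) + g = 2*g² + g = g + 2*g²)
4493/4651 + a(20, -60)/h(-14) = 4493/4651 + (8/9 - 43*(-60) + 13*20)/((-14*(1 + 2*(-14)))) = 4493*(1/4651) + (8/9 + 2580 + 260)/((-14*(1 - 28))) = 4493/4651 + 25568/(9*((-14*(-27)))) = 4493/4651 + (25568/9)/378 = 4493/4651 + (25568/9)*(1/378) = 4493/4651 + 12784/1701 = 67100977/7911351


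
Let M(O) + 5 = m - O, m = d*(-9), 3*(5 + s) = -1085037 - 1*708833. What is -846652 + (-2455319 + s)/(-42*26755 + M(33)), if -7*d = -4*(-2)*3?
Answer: -9989640288113/11799030 ≈ -8.4665e+5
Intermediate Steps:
d = -24/7 (d = -(-4*(-2))*3/7 = -8*3/7 = -⅐*24 = -24/7 ≈ -3.4286)
s = -1793885/3 (s = -5 + (-1085037 - 1*708833)/3 = -5 + (-1085037 - 708833)/3 = -5 + (⅓)*(-1793870) = -5 - 1793870/3 = -1793885/3 ≈ -5.9796e+5)
m = 216/7 (m = -24/7*(-9) = 216/7 ≈ 30.857)
M(O) = 181/7 - O (M(O) = -5 + (216/7 - O) = 181/7 - O)
-846652 + (-2455319 + s)/(-42*26755 + M(33)) = -846652 + (-2455319 - 1793885/3)/(-42*26755 + (181/7 - 1*33)) = -846652 - 9159842/(3*(-1123710 + (181/7 - 33))) = -846652 - 9159842/(3*(-1123710 - 50/7)) = -846652 - 9159842/(3*(-7866020/7)) = -846652 - 9159842/3*(-7/7866020) = -846652 + 32059447/11799030 = -9989640288113/11799030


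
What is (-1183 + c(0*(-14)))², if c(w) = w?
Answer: 1399489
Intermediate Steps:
(-1183 + c(0*(-14)))² = (-1183 + 0*(-14))² = (-1183 + 0)² = (-1183)² = 1399489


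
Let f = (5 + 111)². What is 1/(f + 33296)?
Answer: 1/46752 ≈ 2.1389e-5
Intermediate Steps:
f = 13456 (f = 116² = 13456)
1/(f + 33296) = 1/(13456 + 33296) = 1/46752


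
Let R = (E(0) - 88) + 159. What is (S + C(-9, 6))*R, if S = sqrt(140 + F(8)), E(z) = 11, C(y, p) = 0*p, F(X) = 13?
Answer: 246*sqrt(17) ≈ 1014.3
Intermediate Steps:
C(y, p) = 0
R = 82 (R = (11 - 88) + 159 = -77 + 159 = 82)
S = 3*sqrt(17) (S = sqrt(140 + 13) = sqrt(153) = 3*sqrt(17) ≈ 12.369)
(S + C(-9, 6))*R = (3*sqrt(17) + 0)*82 = (3*sqrt(17))*82 = 246*sqrt(17)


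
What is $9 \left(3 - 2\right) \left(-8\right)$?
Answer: $-72$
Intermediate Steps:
$9 \left(3 - 2\right) \left(-8\right) = 9 \cdot 1 \left(-8\right) = 9 \left(-8\right) = -72$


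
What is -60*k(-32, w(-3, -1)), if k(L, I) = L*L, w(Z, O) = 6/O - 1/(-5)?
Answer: -61440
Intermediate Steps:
w(Z, O) = ⅕ + 6/O (w(Z, O) = 6/O - 1*(-⅕) = 6/O + ⅕ = ⅕ + 6/O)
k(L, I) = L²
-60*k(-32, w(-3, -1)) = -60*(-32)² = -60*1024 = -61440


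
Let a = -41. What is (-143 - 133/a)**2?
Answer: 32832900/1681 ≈ 19532.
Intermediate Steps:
(-143 - 133/a)**2 = (-143 - 133/(-41))**2 = (-143 - 133*(-1/41))**2 = (-143 + 133/41)**2 = (-5730/41)**2 = 32832900/1681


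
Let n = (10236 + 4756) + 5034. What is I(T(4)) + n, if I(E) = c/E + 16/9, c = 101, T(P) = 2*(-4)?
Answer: 1441091/72 ≈ 20015.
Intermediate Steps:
T(P) = -8
n = 20026 (n = 14992 + 5034 = 20026)
I(E) = 16/9 + 101/E (I(E) = 101/E + 16/9 = 16/9 + 101/E)
I(T(4)) + n = (16/9 + 101/(-8)) + 20026 = (16/9 + 101*(-⅛)) + 20026 = (16/9 - 101/8) + 20026 = -781/72 + 20026 = 1441091/72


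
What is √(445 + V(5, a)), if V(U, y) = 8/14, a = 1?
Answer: √21833/7 ≈ 21.109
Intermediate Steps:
V(U, y) = 4/7 (V(U, y) = 8*(1/14) = 4/7)
√(445 + V(5, a)) = √(445 + 4/7) = √(3119/7) = √21833/7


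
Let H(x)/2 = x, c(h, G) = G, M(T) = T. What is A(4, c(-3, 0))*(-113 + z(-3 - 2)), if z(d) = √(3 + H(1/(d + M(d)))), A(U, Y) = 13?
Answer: -1469 + 13*√70/5 ≈ -1447.2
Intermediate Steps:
H(x) = 2*x
z(d) = √(3 + 1/d) (z(d) = √(3 + 2/(d + d)) = √(3 + 2/((2*d))) = √(3 + 2*(1/(2*d))) = √(3 + 1/d))
A(4, c(-3, 0))*(-113 + z(-3 - 2)) = 13*(-113 + √(3 + 1/(-3 - 2))) = 13*(-113 + √(3 + 1/(-5))) = 13*(-113 + √(3 - ⅕)) = 13*(-113 + √(14/5)) = 13*(-113 + √70/5) = -1469 + 13*√70/5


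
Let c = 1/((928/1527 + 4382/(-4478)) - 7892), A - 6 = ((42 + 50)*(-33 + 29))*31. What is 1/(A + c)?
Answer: -26983644941/307667523036235 ≈ -8.7704e-5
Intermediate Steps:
A = -11402 (A = 6 + ((42 + 50)*(-33 + 29))*31 = 6 + (92*(-4))*31 = 6 - 368*31 = 6 - 11408 = -11402)
c = -3418953/26983644941 (c = 1/((928*(1/1527) + 4382*(-1/4478)) - 7892) = 1/((928/1527 - 2191/2239) - 7892) = 1/(-1267865/3418953 - 7892) = 1/(-26983644941/3418953) = -3418953/26983644941 ≈ -0.00012670)
1/(A + c) = 1/(-11402 - 3418953/26983644941) = 1/(-307667523036235/26983644941) = -26983644941/307667523036235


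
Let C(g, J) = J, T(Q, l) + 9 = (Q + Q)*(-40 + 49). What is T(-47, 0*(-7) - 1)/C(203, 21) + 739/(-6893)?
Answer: -1969678/48251 ≈ -40.821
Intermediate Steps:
T(Q, l) = -9 + 18*Q (T(Q, l) = -9 + (Q + Q)*(-40 + 49) = -9 + (2*Q)*9 = -9 + 18*Q)
T(-47, 0*(-7) - 1)/C(203, 21) + 739/(-6893) = (-9 + 18*(-47))/21 + 739/(-6893) = (-9 - 846)*(1/21) + 739*(-1/6893) = -855*1/21 - 739/6893 = -285/7 - 739/6893 = -1969678/48251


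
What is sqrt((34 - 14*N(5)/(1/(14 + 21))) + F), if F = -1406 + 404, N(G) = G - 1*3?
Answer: 2*I*sqrt(487) ≈ 44.136*I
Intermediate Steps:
N(G) = -3 + G (N(G) = G - 3 = -3 + G)
F = -1002
sqrt((34 - 14*N(5)/(1/(14 + 21))) + F) = sqrt((34 - 14*(-3 + 5)/(1/(14 + 21))) - 1002) = sqrt((34 - 28/(1/35)) - 1002) = sqrt((34 - 28/1/35) - 1002) = sqrt((34 - 28*35) - 1002) = sqrt((34 - 14*70) - 1002) = sqrt((34 - 980) - 1002) = sqrt(-946 - 1002) = sqrt(-1948) = 2*I*sqrt(487)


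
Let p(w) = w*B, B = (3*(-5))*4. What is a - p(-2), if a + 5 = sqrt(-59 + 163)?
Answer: -125 + 2*sqrt(26) ≈ -114.80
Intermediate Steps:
a = -5 + 2*sqrt(26) (a = -5 + sqrt(-59 + 163) = -5 + sqrt(104) = -5 + 2*sqrt(26) ≈ 5.1980)
B = -60 (B = -15*4 = -60)
p(w) = -60*w (p(w) = w*(-60) = -60*w)
a - p(-2) = (-5 + 2*sqrt(26)) - (-60)*(-2) = (-5 + 2*sqrt(26)) - 1*120 = (-5 + 2*sqrt(26)) - 120 = -125 + 2*sqrt(26)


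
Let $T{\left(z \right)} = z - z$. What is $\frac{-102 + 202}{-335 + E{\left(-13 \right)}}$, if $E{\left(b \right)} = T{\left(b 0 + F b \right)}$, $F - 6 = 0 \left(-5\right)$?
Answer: $- \frac{20}{67} \approx -0.29851$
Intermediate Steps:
$F = 6$ ($F = 6 + 0 \left(-5\right) = 6 + 0 = 6$)
$T{\left(z \right)} = 0$
$E{\left(b \right)} = 0$
$\frac{-102 + 202}{-335 + E{\left(-13 \right)}} = \frac{-102 + 202}{-335 + 0} = \frac{100}{-335} = 100 \left(- \frac{1}{335}\right) = - \frac{20}{67}$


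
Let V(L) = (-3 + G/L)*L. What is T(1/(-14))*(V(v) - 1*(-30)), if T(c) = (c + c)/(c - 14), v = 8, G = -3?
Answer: 6/197 ≈ 0.030457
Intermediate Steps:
V(L) = L*(-3 - 3/L) (V(L) = (-3 - 3/L)*L = L*(-3 - 3/L))
T(c) = 2*c/(-14 + c) (T(c) = (2*c)/(-14 + c) = 2*c/(-14 + c))
T(1/(-14))*(V(v) - 1*(-30)) = (2/(-14*(-14 + 1/(-14))))*((-3 - 3*8) - 1*(-30)) = (2*(-1/14)/(-14 - 1/14))*((-3 - 24) + 30) = (2*(-1/14)/(-197/14))*(-27 + 30) = (2*(-1/14)*(-14/197))*3 = (2/197)*3 = 6/197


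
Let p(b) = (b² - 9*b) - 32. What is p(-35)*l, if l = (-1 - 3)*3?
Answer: -18096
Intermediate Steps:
p(b) = -32 + b² - 9*b
l = -12 (l = -4*3 = -12)
p(-35)*l = (-32 + (-35)² - 9*(-35))*(-12) = (-32 + 1225 + 315)*(-12) = 1508*(-12) = -18096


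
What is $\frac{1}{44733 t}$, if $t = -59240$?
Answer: $- \frac{1}{2649982920} \approx -3.7736 \cdot 10^{-10}$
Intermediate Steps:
$\frac{1}{44733 t} = \frac{1}{44733 \left(-59240\right)} = \frac{1}{44733} \left(- \frac{1}{59240}\right) = - \frac{1}{2649982920}$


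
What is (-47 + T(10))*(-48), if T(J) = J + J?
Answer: 1296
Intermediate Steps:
T(J) = 2*J
(-47 + T(10))*(-48) = (-47 + 2*10)*(-48) = (-47 + 20)*(-48) = -27*(-48) = 1296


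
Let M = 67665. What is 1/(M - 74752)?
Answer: -1/7087 ≈ -0.00014110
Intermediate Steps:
1/(M - 74752) = 1/(67665 - 74752) = 1/(-7087) = -1/7087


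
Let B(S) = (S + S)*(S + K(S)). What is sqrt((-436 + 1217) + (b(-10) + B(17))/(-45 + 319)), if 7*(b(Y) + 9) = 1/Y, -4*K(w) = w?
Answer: sqrt(71969564730)/9590 ≈ 27.974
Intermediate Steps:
K(w) = -w/4
B(S) = 3*S**2/2 (B(S) = (S + S)*(S - S/4) = (2*S)*(3*S/4) = 3*S**2/2)
b(Y) = -9 + 1/(7*Y)
sqrt((-436 + 1217) + (b(-10) + B(17))/(-45 + 319)) = sqrt((-436 + 1217) + ((-9 + (1/7)/(-10)) + (3/2)*17**2)/(-45 + 319)) = sqrt(781 + ((-9 + (1/7)*(-1/10)) + (3/2)*289)/274) = sqrt(781 + ((-9 - 1/70) + 867/2)*(1/274)) = sqrt(781 + (-631/70 + 867/2)*(1/274)) = sqrt(781 + (14857/35)*(1/274)) = sqrt(781 + 14857/9590) = sqrt(7504647/9590) = sqrt(71969564730)/9590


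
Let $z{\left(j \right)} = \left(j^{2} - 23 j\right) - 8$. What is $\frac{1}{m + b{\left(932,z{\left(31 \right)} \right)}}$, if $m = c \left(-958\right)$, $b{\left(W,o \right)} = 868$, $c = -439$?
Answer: $\frac{1}{421430} \approx 2.3729 \cdot 10^{-6}$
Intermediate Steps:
$z{\left(j \right)} = -8 + j^{2} - 23 j$
$m = 420562$ ($m = \left(-439\right) \left(-958\right) = 420562$)
$\frac{1}{m + b{\left(932,z{\left(31 \right)} \right)}} = \frac{1}{420562 + 868} = \frac{1}{421430}$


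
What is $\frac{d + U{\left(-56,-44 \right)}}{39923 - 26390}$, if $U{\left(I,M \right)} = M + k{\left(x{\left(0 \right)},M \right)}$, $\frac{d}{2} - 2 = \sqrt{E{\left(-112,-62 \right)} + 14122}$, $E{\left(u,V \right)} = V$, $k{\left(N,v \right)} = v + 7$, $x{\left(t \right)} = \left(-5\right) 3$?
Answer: $- \frac{77}{13533} + \frac{4 \sqrt{3515}}{13533} \approx 0.011834$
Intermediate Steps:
$x{\left(t \right)} = -15$
$k{\left(N,v \right)} = 7 + v$
$d = 4 + 4 \sqrt{3515}$ ($d = 4 + 2 \sqrt{-62 + 14122} = 4 + 2 \sqrt{14060} = 4 + 2 \cdot 2 \sqrt{3515} = 4 + 4 \sqrt{3515} \approx 241.15$)
$U{\left(I,M \right)} = 7 + 2 M$ ($U{\left(I,M \right)} = M + \left(7 + M\right) = 7 + 2 M$)
$\frac{d + U{\left(-56,-44 \right)}}{39923 - 26390} = \frac{\left(4 + 4 \sqrt{3515}\right) + \left(7 + 2 \left(-44\right)\right)}{39923 - 26390} = \frac{\left(4 + 4 \sqrt{3515}\right) + \left(7 - 88\right)}{13533} = \left(\left(4 + 4 \sqrt{3515}\right) - 81\right) \frac{1}{13533} = \left(-77 + 4 \sqrt{3515}\right) \frac{1}{13533} = - \frac{77}{13533} + \frac{4 \sqrt{3515}}{13533}$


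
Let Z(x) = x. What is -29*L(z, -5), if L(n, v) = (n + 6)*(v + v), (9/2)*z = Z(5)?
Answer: 18560/9 ≈ 2062.2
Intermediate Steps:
z = 10/9 (z = (2/9)*5 = 10/9 ≈ 1.1111)
L(n, v) = 2*v*(6 + n) (L(n, v) = (6 + n)*(2*v) = 2*v*(6 + n))
-29*L(z, -5) = -58*(-5)*(6 + 10/9) = -58*(-5)*64/9 = -29*(-640/9) = 18560/9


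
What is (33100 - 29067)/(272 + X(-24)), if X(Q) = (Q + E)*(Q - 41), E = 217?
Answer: -4033/12273 ≈ -0.32861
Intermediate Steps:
X(Q) = (-41 + Q)*(217 + Q) (X(Q) = (Q + 217)*(Q - 41) = (217 + Q)*(-41 + Q) = (-41 + Q)*(217 + Q))
(33100 - 29067)/(272 + X(-24)) = (33100 - 29067)/(272 + (-8897 + (-24)² + 176*(-24))) = 4033/(272 + (-8897 + 576 - 4224)) = 4033/(272 - 12545) = 4033/(-12273) = 4033*(-1/12273) = -4033/12273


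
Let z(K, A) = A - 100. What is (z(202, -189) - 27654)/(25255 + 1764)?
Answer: -27943/27019 ≈ -1.0342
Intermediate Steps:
z(K, A) = -100 + A
(z(202, -189) - 27654)/(25255 + 1764) = ((-100 - 189) - 27654)/(25255 + 1764) = (-289 - 27654)/27019 = -27943*1/27019 = -27943/27019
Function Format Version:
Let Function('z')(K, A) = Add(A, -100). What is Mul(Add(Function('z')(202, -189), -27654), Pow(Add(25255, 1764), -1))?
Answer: Rational(-27943, 27019) ≈ -1.0342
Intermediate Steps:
Function('z')(K, A) = Add(-100, A)
Mul(Add(Function('z')(202, -189), -27654), Pow(Add(25255, 1764), -1)) = Mul(Add(Add(-100, -189), -27654), Pow(Add(25255, 1764), -1)) = Mul(Add(-289, -27654), Pow(27019, -1)) = Mul(-27943, Rational(1, 27019)) = Rational(-27943, 27019)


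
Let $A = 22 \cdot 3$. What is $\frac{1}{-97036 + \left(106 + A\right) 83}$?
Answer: $- \frac{1}{82760} \approx -1.2083 \cdot 10^{-5}$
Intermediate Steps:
$A = 66$
$\frac{1}{-97036 + \left(106 + A\right) 83} = \frac{1}{-97036 + \left(106 + 66\right) 83} = \frac{1}{-97036 + 172 \cdot 83} = \frac{1}{-97036 + 14276} = \frac{1}{-82760} = - \frac{1}{82760}$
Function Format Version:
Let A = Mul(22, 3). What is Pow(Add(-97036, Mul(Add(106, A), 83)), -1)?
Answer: Rational(-1, 82760) ≈ -1.2083e-5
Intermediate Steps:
A = 66
Pow(Add(-97036, Mul(Add(106, A), 83)), -1) = Pow(Add(-97036, Mul(Add(106, 66), 83)), -1) = Pow(Add(-97036, Mul(172, 83)), -1) = Pow(Add(-97036, 14276), -1) = Pow(-82760, -1) = Rational(-1, 82760)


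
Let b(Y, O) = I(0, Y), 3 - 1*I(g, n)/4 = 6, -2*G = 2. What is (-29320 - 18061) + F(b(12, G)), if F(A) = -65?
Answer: -47446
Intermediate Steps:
G = -1 (G = -½*2 = -1)
I(g, n) = -12 (I(g, n) = 12 - 4*6 = 12 - 24 = -12)
b(Y, O) = -12
(-29320 - 18061) + F(b(12, G)) = (-29320 - 18061) - 65 = -47381 - 65 = -47446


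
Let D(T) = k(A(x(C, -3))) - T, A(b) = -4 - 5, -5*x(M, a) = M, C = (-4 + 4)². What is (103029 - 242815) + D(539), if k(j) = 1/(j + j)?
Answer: -2525851/18 ≈ -1.4033e+5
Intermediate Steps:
C = 0 (C = 0² = 0)
x(M, a) = -M/5
A(b) = -9
k(j) = 1/(2*j)
D(T) = -1/18 - T (D(T) = (½)/(-9) - T = (½)*(-⅑) - T = -1/18 - T)
(103029 - 242815) + D(539) = (103029 - 242815) + (-1/18 - 1*539) = -139786 + (-1/18 - 539) = -139786 - 9703/18 = -2525851/18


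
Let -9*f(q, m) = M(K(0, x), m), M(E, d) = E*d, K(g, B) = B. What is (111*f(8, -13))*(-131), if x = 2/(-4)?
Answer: 63011/6 ≈ 10502.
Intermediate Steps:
x = -½ (x = 2*(-¼) = -½ ≈ -0.50000)
f(q, m) = m/18 (f(q, m) = -(-1)*m/18 = m/18)
(111*f(8, -13))*(-131) = (111*((1/18)*(-13)))*(-131) = (111*(-13/18))*(-131) = -481/6*(-131) = 63011/6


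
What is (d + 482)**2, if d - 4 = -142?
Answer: 118336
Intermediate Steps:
d = -138 (d = 4 - 142 = -138)
(d + 482)**2 = (-138 + 482)**2 = 344**2 = 118336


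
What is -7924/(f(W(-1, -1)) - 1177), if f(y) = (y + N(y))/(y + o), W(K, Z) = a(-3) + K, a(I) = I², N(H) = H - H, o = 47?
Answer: 435820/64727 ≈ 6.7332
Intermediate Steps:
N(H) = 0
W(K, Z) = 9 + K (W(K, Z) = (-3)² + K = 9 + K)
f(y) = y/(47 + y) (f(y) = (y + 0)/(y + 47) = y/(47 + y))
-7924/(f(W(-1, -1)) - 1177) = -7924/((9 - 1)/(47 + (9 - 1)) - 1177) = -7924/(8/(47 + 8) - 1177) = -7924/(8/55 - 1177) = -7924/(-64727/55) = -7924*(-55/64727) = 435820/64727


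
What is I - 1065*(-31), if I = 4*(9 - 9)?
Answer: 33015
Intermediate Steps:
I = 0 (I = 4*0 = 0)
I - 1065*(-31) = 0 - 1065*(-31) = 0 + 33015 = 33015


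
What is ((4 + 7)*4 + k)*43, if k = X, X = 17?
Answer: 2623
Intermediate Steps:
k = 17
((4 + 7)*4 + k)*43 = ((4 + 7)*4 + 17)*43 = (11*4 + 17)*43 = (44 + 17)*43 = 61*43 = 2623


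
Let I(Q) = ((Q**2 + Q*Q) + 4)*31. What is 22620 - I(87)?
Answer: -446782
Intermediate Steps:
I(Q) = 124 + 62*Q**2 (I(Q) = ((Q**2 + Q**2) + 4)*31 = (2*Q**2 + 4)*31 = (4 + 2*Q**2)*31 = 124 + 62*Q**2)
22620 - I(87) = 22620 - (124 + 62*87**2) = 22620 - (124 + 62*7569) = 22620 - (124 + 469278) = 22620 - 1*469402 = 22620 - 469402 = -446782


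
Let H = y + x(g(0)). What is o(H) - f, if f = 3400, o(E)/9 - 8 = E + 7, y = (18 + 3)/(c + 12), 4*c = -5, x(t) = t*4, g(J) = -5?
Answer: -147379/43 ≈ -3427.4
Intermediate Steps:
x(t) = 4*t
c = -5/4 (c = (¼)*(-5) = -5/4 ≈ -1.2500)
y = 84/43 (y = (18 + 3)/(-5/4 + 12) = 21/(43/4) = 21*(4/43) = 84/43 ≈ 1.9535)
H = -776/43 (H = 84/43 + 4*(-5) = 84/43 - 20 = -776/43 ≈ -18.047)
o(E) = 135 + 9*E (o(E) = 72 + 9*(E + 7) = 72 + 9*(7 + E) = 72 + (63 + 9*E) = 135 + 9*E)
o(H) - f = (135 + 9*(-776/43)) - 1*3400 = (135 - 6984/43) - 3400 = -1179/43 - 3400 = -147379/43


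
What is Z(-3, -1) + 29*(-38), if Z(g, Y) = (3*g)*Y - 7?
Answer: -1100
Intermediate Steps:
Z(g, Y) = -7 + 3*Y*g (Z(g, Y) = 3*Y*g - 7 = -7 + 3*Y*g)
Z(-3, -1) + 29*(-38) = (-7 + 3*(-1)*(-3)) + 29*(-38) = (-7 + 9) - 1102 = 2 - 1102 = -1100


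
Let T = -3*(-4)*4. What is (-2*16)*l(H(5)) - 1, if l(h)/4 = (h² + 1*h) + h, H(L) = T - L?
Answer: -247681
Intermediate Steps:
T = 48 (T = 12*4 = 48)
H(L) = 48 - L
l(h) = 4*h² + 8*h (l(h) = 4*((h² + 1*h) + h) = 4*((h² + h) + h) = 4*((h + h²) + h) = 4*(h² + 2*h) = 4*h² + 8*h)
(-2*16)*l(H(5)) - 1 = (-2*16)*(4*(48 - 1*5)*(2 + (48 - 1*5))) - 1 = -128*(48 - 5)*(2 + (48 - 5)) - 1 = -128*43*(2 + 43) - 1 = -128*43*45 - 1 = -32*7740 - 1 = -247680 - 1 = -247681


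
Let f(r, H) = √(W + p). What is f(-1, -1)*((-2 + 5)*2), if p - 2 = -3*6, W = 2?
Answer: 6*I*√14 ≈ 22.45*I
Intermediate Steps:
p = -16 (p = 2 - 3*6 = 2 - 18 = -16)
f(r, H) = I*√14 (f(r, H) = √(2 - 16) = √(-14) = I*√14)
f(-1, -1)*((-2 + 5)*2) = (I*√14)*((-2 + 5)*2) = (I*√14)*(3*2) = (I*√14)*6 = 6*I*√14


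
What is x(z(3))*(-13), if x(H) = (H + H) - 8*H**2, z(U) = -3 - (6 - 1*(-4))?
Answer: 17914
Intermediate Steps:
z(U) = -13 (z(U) = -3 - (6 + 4) = -3 - 1*10 = -3 - 10 = -13)
x(H) = -8*H**2 + 2*H (x(H) = 2*H - 8*H**2 = -8*H**2 + 2*H)
x(z(3))*(-13) = (2*(-13)*(1 - 4*(-13)))*(-13) = (2*(-13)*(1 + 52))*(-13) = (2*(-13)*53)*(-13) = -1378*(-13) = 17914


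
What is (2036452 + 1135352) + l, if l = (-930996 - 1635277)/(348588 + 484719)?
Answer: 2643083909555/833307 ≈ 3.1718e+6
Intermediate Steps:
l = -2566273/833307 ≈ -3.0796
(2036452 + 1135352) + l = (2036452 + 1135352) - 2566273/833307 = 3171804 - 2566273/833307 = 2643083909555/833307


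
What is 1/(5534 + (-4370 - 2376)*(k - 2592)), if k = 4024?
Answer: -1/9654738 ≈ -1.0358e-7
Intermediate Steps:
1/(5534 + (-4370 - 2376)*(k - 2592)) = 1/(5534 + (-4370 - 2376)*(4024 - 2592)) = 1/(5534 - 6746*1432) = 1/(5534 - 9660272) = 1/(-9654738) = -1/9654738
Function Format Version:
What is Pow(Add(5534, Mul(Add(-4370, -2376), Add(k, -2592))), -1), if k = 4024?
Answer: Rational(-1, 9654738) ≈ -1.0358e-7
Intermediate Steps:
Pow(Add(5534, Mul(Add(-4370, -2376), Add(k, -2592))), -1) = Pow(Add(5534, Mul(Add(-4370, -2376), Add(4024, -2592))), -1) = Pow(Add(5534, Mul(-6746, 1432)), -1) = Pow(Add(5534, -9660272), -1) = Pow(-9654738, -1) = Rational(-1, 9654738)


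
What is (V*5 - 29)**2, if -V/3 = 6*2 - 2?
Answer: 32041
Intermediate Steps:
V = -30 (V = -3*(6*2 - 2) = -3*(12 - 2) = -3*10 = -30)
(V*5 - 29)**2 = (-30*5 - 29)**2 = (-150 - 29)**2 = (-179)**2 = 32041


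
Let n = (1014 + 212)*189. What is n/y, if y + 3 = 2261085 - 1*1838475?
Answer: 77238/140869 ≈ 0.54830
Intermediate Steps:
y = 422607 (y = -3 + (2261085 - 1*1838475) = -3 + (2261085 - 1838475) = -3 + 422610 = 422607)
n = 231714 (n = 1226*189 = 231714)
n/y = 231714/422607 = 231714*(1/422607) = 77238/140869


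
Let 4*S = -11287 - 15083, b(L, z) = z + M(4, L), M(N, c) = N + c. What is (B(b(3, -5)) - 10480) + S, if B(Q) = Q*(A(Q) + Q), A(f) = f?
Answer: -34129/2 ≈ -17065.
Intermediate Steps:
b(L, z) = 4 + L + z (b(L, z) = z + (4 + L) = 4 + L + z)
B(Q) = 2*Q**2 (B(Q) = Q*(Q + Q) = Q*(2*Q) = 2*Q**2)
S = -13185/2 (S = (-11287 - 15083)/4 = (1/4)*(-26370) = -13185/2 ≈ -6592.5)
(B(b(3, -5)) - 10480) + S = (2*(4 + 3 - 5)**2 - 10480) - 13185/2 = (2*2**2 - 10480) - 13185/2 = (2*4 - 10480) - 13185/2 = (8 - 10480) - 13185/2 = -10472 - 13185/2 = -34129/2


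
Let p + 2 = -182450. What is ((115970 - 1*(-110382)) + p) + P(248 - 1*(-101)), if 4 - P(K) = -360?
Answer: 44264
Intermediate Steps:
P(K) = 364 (P(K) = 4 - 1*(-360) = 4 + 360 = 364)
p = -182452 (p = -2 - 182450 = -182452)
((115970 - 1*(-110382)) + p) + P(248 - 1*(-101)) = ((115970 - 1*(-110382)) - 182452) + 364 = ((115970 + 110382) - 182452) + 364 = (226352 - 182452) + 364 = 43900 + 364 = 44264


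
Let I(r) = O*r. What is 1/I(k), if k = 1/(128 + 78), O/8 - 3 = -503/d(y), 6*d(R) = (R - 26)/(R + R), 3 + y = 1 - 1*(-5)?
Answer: 2369/72708 ≈ 0.032582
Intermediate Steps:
y = 3 (y = -3 + (1 - 1*(-5)) = -3 + (1 + 5) = -3 + 6 = 3)
d(R) = (-26 + R)/(12*R) (d(R) = ((R - 26)/(R + R))/6 = ((-26 + R)/((2*R)))/6 = ((-26 + R)*(1/(2*R)))/6 = ((-26 + R)/(2*R))/6 = (-26 + R)/(12*R))
O = 145416/23 (O = 24 + 8*(-503*36/(-26 + 3)) = 24 + 8*(-503/((1/12)*(⅓)*(-23))) = 24 + 8*(-503/(-23/36)) = 24 + 8*(-503*(-36/23)) = 24 + 8*(18108/23) = 24 + 144864/23 = 145416/23 ≈ 6322.4)
k = 1/206 ≈ 0.0048544
I(r) = 145416*r/23
1/I(k) = 1/((145416/23)*(1/206)) = 1/(72708/2369) = 2369/72708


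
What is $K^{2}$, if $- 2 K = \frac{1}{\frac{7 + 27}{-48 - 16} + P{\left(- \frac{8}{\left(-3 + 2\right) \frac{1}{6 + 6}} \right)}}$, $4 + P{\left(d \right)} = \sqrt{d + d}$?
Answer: $\frac{256}{\left(145 - 256 \sqrt{3}\right)^{2}} \approx 0.0028749$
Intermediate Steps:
$P{\left(d \right)} = -4 + \sqrt{2} \sqrt{d}$ ($P{\left(d \right)} = -4 + \sqrt{d + d} = -4 + \sqrt{2 d} = -4 + \sqrt{2} \sqrt{d}$)
$K = - \frac{1}{2 \left(- \frac{145}{32} + 8 \sqrt{3}\right)}$ ($K = - \frac{1}{2 \left(\frac{7 + 27}{-48 - 16} - \left(4 - \sqrt{2} \sqrt{- \frac{8}{\left(-3 + 2\right) \frac{1}{6 + 6}}}\right)\right)} = - \frac{1}{2 \left(\frac{34}{-64} - \left(4 - \sqrt{2} \sqrt{- \frac{8}{\left(-1\right) \frac{1}{12}}}\right)\right)} = - \frac{1}{2 \left(34 \left(- \frac{1}{64}\right) - \left(4 - \sqrt{2} \sqrt{- \frac{8}{\left(-1\right) \frac{1}{12}}}\right)\right)} = - \frac{1}{2 \left(- \frac{17}{32} - \left(4 - \sqrt{2} \sqrt{- \frac{8}{- \frac{1}{12}}}\right)\right)} = - \frac{1}{2 \left(- \frac{17}{32} - \left(4 - \sqrt{2} \sqrt{\left(-8\right) \left(-12\right)}\right)\right)} = - \frac{1}{2 \left(- \frac{17}{32} - \left(4 - \sqrt{2} \sqrt{96}\right)\right)} = - \frac{1}{2 \left(- \frac{17}{32} - \left(4 - \sqrt{2} \cdot 4 \sqrt{6}\right)\right)} = - \frac{1}{2 \left(- \frac{17}{32} - \left(4 - 8 \sqrt{3}\right)\right)} = - \frac{1}{2 \left(- \frac{145}{32} + 8 \sqrt{3}\right)} \approx -0.053618$)
$K^{2} = \left(- \frac{2320}{175583} - \frac{4096 \sqrt{3}}{175583}\right)^{2}$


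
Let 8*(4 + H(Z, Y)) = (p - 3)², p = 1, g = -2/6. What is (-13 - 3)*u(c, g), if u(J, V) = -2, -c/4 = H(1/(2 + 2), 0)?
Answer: 32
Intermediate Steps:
g = -⅓ (g = -2*⅙ = -⅓ ≈ -0.33333)
H(Z, Y) = -7/2 (H(Z, Y) = -4 + (1 - 3)²/8 = -4 + (⅛)*(-2)² = -4 + (⅛)*4 = -4 + ½ = -7/2)
c = 14 (c = -4*(-7/2) = 14)
(-13 - 3)*u(c, g) = (-13 - 3)*(-2) = -16*(-2) = 32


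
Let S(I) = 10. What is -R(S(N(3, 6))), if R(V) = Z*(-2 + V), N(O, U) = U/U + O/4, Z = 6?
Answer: -48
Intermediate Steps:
N(O, U) = 1 + O/4 (N(O, U) = 1 + O*(1/4) = 1 + O/4)
R(V) = -12 + 6*V (R(V) = 6*(-2 + V) = -12 + 6*V)
-R(S(N(3, 6))) = -(-12 + 6*10) = -(-12 + 60) = -1*48 = -48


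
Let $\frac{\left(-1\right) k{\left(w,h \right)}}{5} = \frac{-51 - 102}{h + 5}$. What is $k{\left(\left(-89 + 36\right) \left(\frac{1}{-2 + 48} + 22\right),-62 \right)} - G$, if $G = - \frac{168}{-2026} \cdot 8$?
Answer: $- \frac{271083}{19247} \approx -14.084$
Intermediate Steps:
$k{\left(w,h \right)} = \frac{765}{5 + h}$ ($k{\left(w,h \right)} = - 5 \frac{-51 - 102}{h + 5} = - 5 \left(- \frac{153}{5 + h}\right) = \frac{765}{5 + h}$)
$G = \frac{672}{1013}$ ($G = \left(-168\right) \left(- \frac{1}{2026}\right) 8 = \frac{84}{1013} \cdot 8 = \frac{672}{1013} \approx 0.66338$)
$k{\left(\left(-89 + 36\right) \left(\frac{1}{-2 + 48} + 22\right),-62 \right)} - G = \frac{765}{5 - 62} - \frac{672}{1013} = \frac{765}{-57} - \frac{672}{1013} = 765 \left(- \frac{1}{57}\right) - \frac{672}{1013} = - \frac{255}{19} - \frac{672}{1013} = - \frac{271083}{19247}$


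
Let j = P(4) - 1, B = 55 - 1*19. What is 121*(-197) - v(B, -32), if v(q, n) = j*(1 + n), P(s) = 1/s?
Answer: -95441/4 ≈ -23860.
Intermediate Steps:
B = 36 (B = 55 - 19 = 36)
j = -¾ (j = 1/4 - 1 = ¼ - 1 = -¾ ≈ -0.75000)
v(q, n) = -¾ - 3*n/4 (v(q, n) = -3*(1 + n)/4 = -¾ - 3*n/4)
121*(-197) - v(B, -32) = 121*(-197) - (-¾ - ¾*(-32)) = -23837 - (-¾ + 24) = -23837 - 1*93/4 = -23837 - 93/4 = -95441/4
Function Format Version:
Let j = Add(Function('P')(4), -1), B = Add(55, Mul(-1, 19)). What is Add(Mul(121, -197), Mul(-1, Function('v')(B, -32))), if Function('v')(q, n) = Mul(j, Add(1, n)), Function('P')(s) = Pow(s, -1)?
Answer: Rational(-95441, 4) ≈ -23860.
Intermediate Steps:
B = 36 (B = Add(55, -19) = 36)
j = Rational(-3, 4) (j = Add(Pow(4, -1), -1) = Add(Rational(1, 4), -1) = Rational(-3, 4) ≈ -0.75000)
Function('v')(q, n) = Add(Rational(-3, 4), Mul(Rational(-3, 4), n)) (Function('v')(q, n) = Mul(Rational(-3, 4), Add(1, n)) = Add(Rational(-3, 4), Mul(Rational(-3, 4), n)))
Add(Mul(121, -197), Mul(-1, Function('v')(B, -32))) = Add(Mul(121, -197), Mul(-1, Add(Rational(-3, 4), Mul(Rational(-3, 4), -32)))) = Add(-23837, Mul(-1, Add(Rational(-3, 4), 24))) = Add(-23837, Mul(-1, Rational(93, 4))) = Add(-23837, Rational(-93, 4)) = Rational(-95441, 4)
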